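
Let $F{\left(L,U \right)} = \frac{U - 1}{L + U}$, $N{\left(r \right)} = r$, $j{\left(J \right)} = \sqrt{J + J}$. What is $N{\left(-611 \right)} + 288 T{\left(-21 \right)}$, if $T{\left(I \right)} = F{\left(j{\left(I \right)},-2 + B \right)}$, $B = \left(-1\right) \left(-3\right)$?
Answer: $-611$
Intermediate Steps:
$B = 3$
$j{\left(J \right)} = \sqrt{2} \sqrt{J}$ ($j{\left(J \right)} = \sqrt{2 J} = \sqrt{2} \sqrt{J}$)
$F{\left(L,U \right)} = \frac{-1 + U}{L + U}$
$T{\left(I \right)} = 0$ ($T{\left(I \right)} = \frac{-1 + \left(-2 + 3\right)}{\sqrt{2} \sqrt{I} + \left(-2 + 3\right)} = \frac{-1 + 1}{\sqrt{2} \sqrt{I} + 1} = \frac{1}{1 + \sqrt{2} \sqrt{I}} 0 = 0$)
$N{\left(-611 \right)} + 288 T{\left(-21 \right)} = -611 + 288 \cdot 0 = -611 + 0 = -611$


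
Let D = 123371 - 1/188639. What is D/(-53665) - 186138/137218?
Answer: -2538875101581927/694550308548415 ≈ -3.6554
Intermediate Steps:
D = 23272582068/188639 (D = 123371 - 1*1/188639 = 123371 - 1/188639 = 23272582068/188639 ≈ 1.2337e+5)
D/(-53665) - 186138/137218 = (23272582068/188639)/(-53665) - 186138/137218 = (23272582068/188639)*(-1/53665) - 186138*1/137218 = -23272582068/10123311935 - 93069/68609 = -2538875101581927/694550308548415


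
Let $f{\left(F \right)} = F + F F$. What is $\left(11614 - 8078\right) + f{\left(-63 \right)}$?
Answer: $7442$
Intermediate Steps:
$f{\left(F \right)} = F + F^{2}$
$\left(11614 - 8078\right) + f{\left(-63 \right)} = \left(11614 - 8078\right) - 63 \left(1 - 63\right) = \left(11614 - 8078\right) - -3906 = 3536 + 3906 = 7442$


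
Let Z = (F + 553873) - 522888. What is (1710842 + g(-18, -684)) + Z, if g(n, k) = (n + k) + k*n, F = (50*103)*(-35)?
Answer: 1573187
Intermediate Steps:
F = -180250 (F = 5150*(-35) = -180250)
g(n, k) = k + n + k*n (g(n, k) = (k + n) + k*n = k + n + k*n)
Z = -149265 (Z = (-180250 + 553873) - 522888 = 373623 - 522888 = -149265)
(1710842 + g(-18, -684)) + Z = (1710842 + (-684 - 18 - 684*(-18))) - 149265 = (1710842 + (-684 - 18 + 12312)) - 149265 = (1710842 + 11610) - 149265 = 1722452 - 149265 = 1573187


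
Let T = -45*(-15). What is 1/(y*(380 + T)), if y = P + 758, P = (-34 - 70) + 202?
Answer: 1/903080 ≈ 1.1073e-6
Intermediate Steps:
P = 98 (P = -104 + 202 = 98)
y = 856 (y = 98 + 758 = 856)
T = 675
1/(y*(380 + T)) = 1/(856*(380 + 675)) = 1/(856*1055) = 1/903080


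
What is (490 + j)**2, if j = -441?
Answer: 2401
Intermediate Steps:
(490 + j)**2 = (490 - 441)**2 = 49**2 = 2401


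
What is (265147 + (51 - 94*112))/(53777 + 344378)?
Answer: 50934/79631 ≈ 0.63963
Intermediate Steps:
(265147 + (51 - 94*112))/(53777 + 344378) = (265147 + (51 - 10528))/398155 = (265147 - 10477)*(1/398155) = 254670*(1/398155) = 50934/79631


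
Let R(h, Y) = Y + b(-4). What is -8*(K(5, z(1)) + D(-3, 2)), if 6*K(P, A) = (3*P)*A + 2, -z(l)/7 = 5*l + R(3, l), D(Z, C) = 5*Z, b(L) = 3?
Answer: 4132/3 ≈ 1377.3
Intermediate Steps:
R(h, Y) = 3 + Y (R(h, Y) = Y + 3 = 3 + Y)
z(l) = -21 - 42*l (z(l) = -7*(5*l + (3 + l)) = -7*(3 + 6*l) = -21 - 42*l)
K(P, A) = ⅓ + A*P/2 (K(P, A) = ((3*P)*A + 2)/6 = (3*A*P + 2)/6 = (2 + 3*A*P)/6 = ⅓ + A*P/2)
-8*(K(5, z(1)) + D(-3, 2)) = -8*((⅓ + (½)*(-21 - 42*1)*5) + 5*(-3)) = -8*((⅓ + (½)*(-21 - 42)*5) - 15) = -8*((⅓ + (½)*(-63)*5) - 15) = -8*((⅓ - 315/2) - 15) = -8*(-943/6 - 15) = -8*(-1033/6) = 4132/3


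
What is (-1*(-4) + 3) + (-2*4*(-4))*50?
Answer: 1607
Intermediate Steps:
(-1*(-4) + 3) + (-2*4*(-4))*50 = (4 + 3) - 8*(-4)*50 = 7 + 32*50 = 7 + 1600 = 1607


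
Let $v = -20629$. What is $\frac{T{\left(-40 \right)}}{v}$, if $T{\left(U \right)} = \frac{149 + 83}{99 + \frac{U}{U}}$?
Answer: $- \frac{58}{515725} \approx -0.00011246$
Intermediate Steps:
$T{\left(U \right)} = \frac{58}{25}$ ($T{\left(U \right)} = \frac{232}{99 + 1} = \frac{232}{100} = 232 \cdot \frac{1}{100} = \frac{58}{25}$)
$\frac{T{\left(-40 \right)}}{v} = \frac{58}{25 \left(-20629\right)} = \frac{58}{25} \left(- \frac{1}{20629}\right) = - \frac{58}{515725}$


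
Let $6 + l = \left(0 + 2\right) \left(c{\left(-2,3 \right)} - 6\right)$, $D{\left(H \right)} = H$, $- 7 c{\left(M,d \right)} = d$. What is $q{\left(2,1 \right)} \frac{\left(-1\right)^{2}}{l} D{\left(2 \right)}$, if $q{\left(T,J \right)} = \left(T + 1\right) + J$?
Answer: $- \frac{14}{33} \approx -0.42424$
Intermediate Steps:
$q{\left(T,J \right)} = 1 + J + T$ ($q{\left(T,J \right)} = \left(1 + T\right) + J = 1 + J + T$)
$c{\left(M,d \right)} = - \frac{d}{7}$
$l = - \frac{132}{7}$ ($l = -6 + \left(0 + 2\right) \left(\left(- \frac{1}{7}\right) 3 - 6\right) = -6 + 2 \left(- \frac{3}{7} - 6\right) = -6 + 2 \left(- \frac{45}{7}\right) = -6 - \frac{90}{7} = - \frac{132}{7} \approx -18.857$)
$q{\left(2,1 \right)} \frac{\left(-1\right)^{2}}{l} D{\left(2 \right)} = \left(1 + 1 + 2\right) \frac{\left(-1\right)^{2}}{- \frac{132}{7}} \cdot 2 = 4 \cdot 1 \left(- \frac{7}{132}\right) 2 = 4 \left(- \frac{7}{132}\right) 2 = \left(- \frac{7}{33}\right) 2 = - \frac{14}{33}$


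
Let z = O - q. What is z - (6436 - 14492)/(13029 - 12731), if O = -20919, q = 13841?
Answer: -5175212/149 ≈ -34733.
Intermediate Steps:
z = -34760 (z = -20919 - 1*13841 = -20919 - 13841 = -34760)
z - (6436 - 14492)/(13029 - 12731) = -34760 - (6436 - 14492)/(13029 - 12731) = -34760 - (-8056)/298 = -34760 - 1*(-4028/149) = -34760 + 4028/149 = -5175212/149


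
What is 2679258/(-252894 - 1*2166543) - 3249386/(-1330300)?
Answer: 716244633047/536429506850 ≈ 1.3352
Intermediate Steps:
2679258/(-252894 - 1*2166543) - 3249386/(-1330300) = 2679258/(-252894 - 2166543) - 3249386*(-1/1330300) = 2679258/(-2419437) + 1624693/665150 = 2679258*(-1/2419437) + 1624693/665150 = -893086/806479 + 1624693/665150 = 716244633047/536429506850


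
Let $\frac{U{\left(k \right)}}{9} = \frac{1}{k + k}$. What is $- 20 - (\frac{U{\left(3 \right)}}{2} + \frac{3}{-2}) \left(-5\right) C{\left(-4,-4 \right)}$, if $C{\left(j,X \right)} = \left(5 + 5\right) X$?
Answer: $-3000$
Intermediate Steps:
$C{\left(j,X \right)} = 10 X$
$U{\left(k \right)} = \frac{9}{2 k}$ ($U{\left(k \right)} = \frac{9}{k + k} = \frac{9}{2 k}$)
$- 20 - (\frac{U{\left(3 \right)}}{2} + \frac{3}{-2}) \left(-5\right) C{\left(-4,-4 \right)} = - 20 - (\frac{\frac{9}{2} \cdot \frac{1}{3}}{2} + \frac{3}{-2}) \left(-5\right) 10 \left(-4\right) = - 20 - (\frac{9}{2} \cdot \frac{1}{3} \cdot \frac{1}{2} + 3 \left(- \frac{1}{2}\right)) \left(-5\right) \left(-40\right) = - 20 - (\frac{3}{2} \cdot \frac{1}{2} - \frac{3}{2}) \left(-5\right) \left(-40\right) = - 20 - (\frac{3}{4} - \frac{3}{2}) \left(-5\right) \left(-40\right) = - 20 \left(-1\right) \left(- \frac{3}{4}\right) \left(-5\right) \left(-40\right) = - 20 \cdot \frac{3}{4} \left(-5\right) \left(-40\right) = - 20 \left(\left(- \frac{15}{4}\right) \left(-40\right)\right) = \left(-20\right) 150 = -3000$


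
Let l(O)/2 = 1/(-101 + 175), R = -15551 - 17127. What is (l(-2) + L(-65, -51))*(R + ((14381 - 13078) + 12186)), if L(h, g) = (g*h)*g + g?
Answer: 120071156999/37 ≈ 3.2452e+9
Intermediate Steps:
R = -32678
L(h, g) = g + h*g**2 (L(h, g) = h*g**2 + g = g + h*g**2)
l(O) = 1/37 (l(O) = 2/(-101 + 175) = 2/74 = 2*(1/74) = 1/37)
(l(-2) + L(-65, -51))*(R + ((14381 - 13078) + 12186)) = (1/37 - 51*(1 - 51*(-65)))*(-32678 + ((14381 - 13078) + 12186)) = (1/37 - 51*(1 + 3315))*(-32678 + (1303 + 12186)) = (1/37 - 51*3316)*(-32678 + 13489) = (1/37 - 169116)*(-19189) = -6257291/37*(-19189) = 120071156999/37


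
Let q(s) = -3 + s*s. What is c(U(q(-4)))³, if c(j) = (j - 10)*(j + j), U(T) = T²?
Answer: 155217782194488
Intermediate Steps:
q(s) = -3 + s²
c(j) = 2*j*(-10 + j) (c(j) = (-10 + j)*(2*j) = 2*j*(-10 + j))
c(U(q(-4)))³ = (2*(-3 + (-4)²)²*(-10 + (-3 + (-4)²)²))³ = (2*(-3 + 16)²*(-10 + (-3 + 16)²))³ = (2*13²*(-10 + 13²))³ = (2*169*(-10 + 169))³ = (2*169*159)³ = 53742³ = 155217782194488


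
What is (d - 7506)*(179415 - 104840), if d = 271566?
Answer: 19692274500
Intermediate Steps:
(d - 7506)*(179415 - 104840) = (271566 - 7506)*(179415 - 104840) = 264060*74575 = 19692274500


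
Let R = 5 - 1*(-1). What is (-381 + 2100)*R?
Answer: 10314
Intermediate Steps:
R = 6 (R = 5 + 1 = 6)
(-381 + 2100)*R = (-381 + 2100)*6 = 1719*6 = 10314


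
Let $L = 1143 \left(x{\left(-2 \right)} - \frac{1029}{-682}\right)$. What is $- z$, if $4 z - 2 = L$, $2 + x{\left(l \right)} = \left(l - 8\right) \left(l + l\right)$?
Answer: $- \frac{30799499}{2728} \approx -11290.0$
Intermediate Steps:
$x{\left(l \right)} = -2 + 2 l \left(-8 + l\right)$ ($x{\left(l \right)} = -2 + \left(l - 8\right) \left(l + l\right) = -2 + \left(-8 + l\right) 2 l = -2 + 2 l \left(-8 + l\right)$)
$L = \frac{30798135}{682}$ ($L = 1143 \left(\left(-2 - -32 + 2 \left(-2\right)^{2}\right) - \frac{1029}{-682}\right) = 1143 \left(\left(-2 + 32 + 2 \cdot 4\right) - - \frac{1029}{682}\right) = 1143 \left(\left(-2 + 32 + 8\right) + \frac{1029}{682}\right) = 1143 \left(38 + \frac{1029}{682}\right) = 1143 \cdot \frac{26945}{682} = \frac{30798135}{682} \approx 45159.0$)
$z = \frac{30799499}{2728}$ ($z = \frac{1}{2} + \frac{1}{4} \cdot \frac{30798135}{682} = \frac{1}{2} + \frac{30798135}{2728} = \frac{30799499}{2728} \approx 11290.0$)
$- z = \left(-1\right) \frac{30799499}{2728} = - \frac{30799499}{2728}$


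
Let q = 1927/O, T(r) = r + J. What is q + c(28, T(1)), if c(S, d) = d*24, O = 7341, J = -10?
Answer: -1583729/7341 ≈ -215.74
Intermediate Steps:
T(r) = -10 + r (T(r) = r - 10 = -10 + r)
c(S, d) = 24*d
q = 1927/7341 ≈ 0.26250
q + c(28, T(1)) = 1927/7341 + 24*(-10 + 1) = 1927/7341 + 24*(-9) = 1927/7341 - 216 = -1583729/7341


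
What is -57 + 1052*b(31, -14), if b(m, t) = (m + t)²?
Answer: 303971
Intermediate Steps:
-57 + 1052*b(31, -14) = -57 + 1052*(31 - 14)² = -57 + 1052*17² = -57 + 1052*289 = -57 + 304028 = 303971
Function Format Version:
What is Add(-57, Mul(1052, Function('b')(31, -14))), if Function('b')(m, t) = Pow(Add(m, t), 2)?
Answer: 303971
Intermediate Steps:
Add(-57, Mul(1052, Function('b')(31, -14))) = Add(-57, Mul(1052, Pow(Add(31, -14), 2))) = Add(-57, Mul(1052, Pow(17, 2))) = Add(-57, Mul(1052, 289)) = Add(-57, 304028) = 303971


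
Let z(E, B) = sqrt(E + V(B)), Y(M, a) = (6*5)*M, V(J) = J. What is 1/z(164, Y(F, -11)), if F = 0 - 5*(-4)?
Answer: sqrt(191)/382 ≈ 0.036179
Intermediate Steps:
F = 20 (F = 0 + 20 = 20)
Y(M, a) = 30*M
z(E, B) = sqrt(B + E) (z(E, B) = sqrt(E + B) = sqrt(B + E))
1/z(164, Y(F, -11)) = 1/(sqrt(30*20 + 164)) = 1/(sqrt(600 + 164)) = 1/(sqrt(764)) = 1/(2*sqrt(191)) = sqrt(191)/382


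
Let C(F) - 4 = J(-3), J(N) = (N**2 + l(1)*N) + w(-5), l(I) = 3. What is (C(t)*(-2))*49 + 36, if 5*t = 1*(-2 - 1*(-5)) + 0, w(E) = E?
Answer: 134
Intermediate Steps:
J(N) = -5 + N**2 + 3*N (J(N) = (N**2 + 3*N) - 5 = -5 + N**2 + 3*N)
t = 3/5 (t = (1*(-2 - 1*(-5)) + 0)/5 = (1*(-2 + 5) + 0)/5 = (1*3 + 0)/5 = (3 + 0)/5 = (1/5)*3 = 3/5 ≈ 0.60000)
C(F) = -1 (C(F) = 4 + (-5 + (-3)**2 + 3*(-3)) = 4 + (-5 + 9 - 9) = 4 - 5 = -1)
(C(t)*(-2))*49 + 36 = -1*(-2)*49 + 36 = 2*49 + 36 = 98 + 36 = 134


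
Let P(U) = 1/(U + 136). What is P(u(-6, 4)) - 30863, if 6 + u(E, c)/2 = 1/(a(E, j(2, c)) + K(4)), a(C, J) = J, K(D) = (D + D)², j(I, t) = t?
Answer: -130149237/4217 ≈ -30863.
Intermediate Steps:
K(D) = 4*D² (K(D) = (2*D)² = 4*D²)
u(E, c) = -12 + 2/(64 + c) (u(E, c) = -12 + 2/(c + 4*4²) = -12 + 2/(c + 4*16) = -12 + 2/(c + 64) = -12 + 2/(64 + c))
P(U) = 1/(136 + U)
P(u(-6, 4)) - 30863 = 1/(136 + 2*(-383 - 6*4)/(64 + 4)) - 30863 = 1/(136 + 2*(-383 - 24)/68) - 30863 = 1/(136 + 2*(1/68)*(-407)) - 30863 = 1/(136 - 407/34) - 30863 = 1/(4217/34) - 30863 = 34/4217 - 30863 = -130149237/4217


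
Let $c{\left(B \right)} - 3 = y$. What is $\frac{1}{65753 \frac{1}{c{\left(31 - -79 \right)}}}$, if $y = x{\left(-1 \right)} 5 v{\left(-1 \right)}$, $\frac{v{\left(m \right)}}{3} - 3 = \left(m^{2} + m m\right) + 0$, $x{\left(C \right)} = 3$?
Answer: $\frac{228}{65753} \approx 0.0034675$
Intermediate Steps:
$v{\left(m \right)} = 9 + 6 m^{2}$ ($v{\left(m \right)} = 9 + 3 \left(\left(m^{2} + m m\right) + 0\right) = 9 + 3 \left(\left(m^{2} + m^{2}\right) + 0\right) = 9 + 3 \left(2 m^{2} + 0\right) = 9 + 3 \cdot 2 m^{2} = 9 + 6 m^{2}$)
$y = 225$ ($y = 3 \cdot 5 \left(9 + 6 \left(-1\right)^{2}\right) = 15 \left(9 + 6 \cdot 1\right) = 15 \left(9 + 6\right) = 15 \cdot 15 = 225$)
$c{\left(B \right)} = 228$ ($c{\left(B \right)} = 3 + 225 = 228$)
$\frac{1}{65753 \frac{1}{c{\left(31 - -79 \right)}}} = \frac{1}{65753 \cdot \frac{1}{228}} = \frac{1}{\frac{65753}{228}} = \frac{228}{65753}$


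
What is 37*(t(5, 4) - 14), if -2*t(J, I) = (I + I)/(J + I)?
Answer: -4810/9 ≈ -534.44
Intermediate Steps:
t(J, I) = -I/(I + J) (t(J, I) = -(I + I)/(2*(J + I)) = -2*I/(2*(I + J)) = -I/(I + J))
37*(t(5, 4) - 14) = 37*(-1*4/(4 + 5) - 14) = 37*(-1*4/9 - 14) = 37*(-1*4*1/9 - 14) = 37*(-4/9 - 14) = 37*(-130/9) = -4810/9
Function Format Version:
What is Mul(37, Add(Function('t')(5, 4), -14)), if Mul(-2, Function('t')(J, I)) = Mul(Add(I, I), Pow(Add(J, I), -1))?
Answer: Rational(-4810, 9) ≈ -534.44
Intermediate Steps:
Function('t')(J, I) = Mul(-1, I, Pow(Add(I, J), -1)) (Function('t')(J, I) = Mul(Rational(-1, 2), Mul(Add(I, I), Pow(Add(J, I), -1))) = Mul(Rational(-1, 2), Mul(Mul(2, I), Pow(Add(I, J), -1))) = Mul(Rational(-1, 2), Mul(2, I, Pow(Add(I, J), -1))) = Mul(-1, I, Pow(Add(I, J), -1)))
Mul(37, Add(Function('t')(5, 4), -14)) = Mul(37, Add(Mul(-1, 4, Pow(Add(4, 5), -1)), -14)) = Mul(37, Add(Mul(-1, 4, Pow(9, -1)), -14)) = Mul(37, Add(Mul(-1, 4, Rational(1, 9)), -14)) = Mul(37, Add(Rational(-4, 9), -14)) = Mul(37, Rational(-130, 9)) = Rational(-4810, 9)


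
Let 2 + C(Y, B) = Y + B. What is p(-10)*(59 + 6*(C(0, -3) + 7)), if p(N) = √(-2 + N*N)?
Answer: 497*√2 ≈ 702.86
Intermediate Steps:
C(Y, B) = -2 + B + Y (C(Y, B) = -2 + (Y + B) = -2 + (B + Y) = -2 + B + Y)
p(N) = √(-2 + N²)
p(-10)*(59 + 6*(C(0, -3) + 7)) = √(-2 + (-10)²)*(59 + 6*((-2 - 3 + 0) + 7)) = √(-2 + 100)*(59 + 6*(-5 + 7)) = √98*(59 + 6*2) = (7*√2)*(59 + 12) = (7*√2)*71 = 497*√2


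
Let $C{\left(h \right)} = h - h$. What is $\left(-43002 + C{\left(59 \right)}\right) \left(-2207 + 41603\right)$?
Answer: $-1694106792$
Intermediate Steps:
$C{\left(h \right)} = 0$
$\left(-43002 + C{\left(59 \right)}\right) \left(-2207 + 41603\right) = \left(-43002 + 0\right) \left(-2207 + 41603\right) = \left(-43002\right) 39396 = -1694106792$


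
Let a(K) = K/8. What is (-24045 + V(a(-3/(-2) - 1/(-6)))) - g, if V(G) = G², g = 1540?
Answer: -14736935/576 ≈ -25585.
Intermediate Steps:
a(K) = K/8 (a(K) = K*(⅛) = K/8)
(-24045 + V(a(-3/(-2) - 1/(-6)))) - g = (-24045 + ((-3/(-2) - 1/(-6))/8)²) - 1*1540 = (-24045 + ((-3*(-½) - 1*(-⅙))/8)²) - 1540 = (-24045 + ((3/2 + ⅙)/8)²) - 1540 = (-24045 + ((⅛)*(5/3))²) - 1540 = (-24045 + (5/24)²) - 1540 = (-24045 + 25/576) - 1540 = -13849895/576 - 1540 = -14736935/576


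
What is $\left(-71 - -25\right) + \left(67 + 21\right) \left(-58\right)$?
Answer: $-5150$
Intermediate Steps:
$\left(-71 - -25\right) + \left(67 + 21\right) \left(-58\right) = \left(-71 + 25\right) + 88 \left(-58\right) = -46 - 5104 = -5150$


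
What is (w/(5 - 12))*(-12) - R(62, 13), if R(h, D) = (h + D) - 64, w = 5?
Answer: -17/7 ≈ -2.4286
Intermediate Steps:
R(h, D) = -64 + D + h (R(h, D) = (D + h) - 64 = -64 + D + h)
(w/(5 - 12))*(-12) - R(62, 13) = (5/(5 - 12))*(-12) - (-64 + 13 + 62) = (5/(-7))*(-12) - 1*11 = (5*(-⅐))*(-12) - 11 = -5/7*(-12) - 11 = 60/7 - 11 = -17/7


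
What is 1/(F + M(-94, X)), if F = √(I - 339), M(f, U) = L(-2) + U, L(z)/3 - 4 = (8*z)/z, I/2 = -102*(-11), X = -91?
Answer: -11/224 - √1905/1120 ≈ -0.088077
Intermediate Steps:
I = 2244 (I = 2*(-102*(-11)) = 2*1122 = 2244)
L(z) = 36 (L(z) = 12 + 3*((8*z)/z) = 12 + 3*8 = 12 + 24 = 36)
M(f, U) = 36 + U
F = √1905 (F = √(2244 - 339) = √1905 ≈ 43.646)
1/(F + M(-94, X)) = 1/(√1905 + (36 - 91)) = 1/(√1905 - 55) = 1/(-55 + √1905)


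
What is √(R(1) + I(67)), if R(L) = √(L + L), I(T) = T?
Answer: √(67 + √2) ≈ 8.2713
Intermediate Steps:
R(L) = √2*√L (R(L) = √(2*L) = √2*√L)
√(R(1) + I(67)) = √(√2*√1 + 67) = √(√2*1 + 67) = √(√2 + 67) = √(67 + √2)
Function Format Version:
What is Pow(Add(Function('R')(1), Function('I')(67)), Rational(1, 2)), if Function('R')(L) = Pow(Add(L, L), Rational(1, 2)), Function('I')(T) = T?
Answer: Pow(Add(67, Pow(2, Rational(1, 2))), Rational(1, 2)) ≈ 8.2713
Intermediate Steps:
Function('R')(L) = Mul(Pow(2, Rational(1, 2)), Pow(L, Rational(1, 2))) (Function('R')(L) = Pow(Mul(2, L), Rational(1, 2)) = Mul(Pow(2, Rational(1, 2)), Pow(L, Rational(1, 2))))
Pow(Add(Function('R')(1), Function('I')(67)), Rational(1, 2)) = Pow(Add(Mul(Pow(2, Rational(1, 2)), Pow(1, Rational(1, 2))), 67), Rational(1, 2)) = Pow(Add(Mul(Pow(2, Rational(1, 2)), 1), 67), Rational(1, 2)) = Pow(Add(Pow(2, Rational(1, 2)), 67), Rational(1, 2)) = Pow(Add(67, Pow(2, Rational(1, 2))), Rational(1, 2))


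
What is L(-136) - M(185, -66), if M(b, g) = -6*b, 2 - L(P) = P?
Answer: 1248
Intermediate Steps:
L(P) = 2 - P
L(-136) - M(185, -66) = (2 - 1*(-136)) - (-6)*185 = (2 + 136) - 1*(-1110) = 138 + 1110 = 1248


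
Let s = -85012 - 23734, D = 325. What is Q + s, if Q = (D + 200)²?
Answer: 166879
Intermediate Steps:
s = -108746
Q = 275625 (Q = (325 + 200)² = 525² = 275625)
Q + s = 275625 - 108746 = 166879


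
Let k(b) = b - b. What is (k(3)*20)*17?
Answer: 0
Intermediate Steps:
k(b) = 0
(k(3)*20)*17 = (0*20)*17 = 0*17 = 0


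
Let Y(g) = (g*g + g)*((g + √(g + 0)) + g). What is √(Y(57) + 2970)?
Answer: √(379854 + 3306*√57) ≈ 636.25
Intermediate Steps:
Y(g) = (g + g²)*(√g + 2*g) (Y(g) = (g² + g)*((g + √g) + g) = (g + g²)*(√g + 2*g))
√(Y(57) + 2970) = √((57^(3/2) + 57^(5/2) + 2*57² + 2*57³) + 2970) = √((57*√57 + 3249*√57 + 2*3249 + 2*185193) + 2970) = √((57*√57 + 3249*√57 + 6498 + 370386) + 2970) = √((376884 + 3306*√57) + 2970) = √(379854 + 3306*√57)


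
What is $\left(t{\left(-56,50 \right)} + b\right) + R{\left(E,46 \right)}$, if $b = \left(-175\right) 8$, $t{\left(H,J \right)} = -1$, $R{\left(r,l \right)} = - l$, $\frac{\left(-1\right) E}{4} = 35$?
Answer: $-1447$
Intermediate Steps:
$E = -140$ ($E = \left(-4\right) 35 = -140$)
$b = -1400$
$\left(t{\left(-56,50 \right)} + b\right) + R{\left(E,46 \right)} = \left(-1 - 1400\right) - 46 = -1401 - 46 = -1447$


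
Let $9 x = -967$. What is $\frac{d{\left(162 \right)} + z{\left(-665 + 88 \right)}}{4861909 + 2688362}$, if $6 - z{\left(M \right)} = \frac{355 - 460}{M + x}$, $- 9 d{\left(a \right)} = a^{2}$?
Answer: $- \frac{170729}{442949232} \approx -0.00038544$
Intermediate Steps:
$x = - \frac{967}{9}$ ($x = \frac{1}{9} \left(-967\right) = - \frac{967}{9} \approx -107.44$)
$d{\left(a \right)} = - \frac{a^{2}}{9}$
$z{\left(M \right)} = 6 + \frac{105}{- \frac{967}{9} + M}$ ($z{\left(M \right)} = 6 - \frac{355 - 460}{M - \frac{967}{9}} = 6 - - \frac{105}{- \frac{967}{9} + M} = 6 + \frac{105}{- \frac{967}{9} + M}$)
$\frac{d{\left(162 \right)} + z{\left(-665 + 88 \right)}}{4861909 + 2688362} = \frac{- \frac{162^{2}}{9} + \frac{3 \left(-1619 + 18 \left(-665 + 88\right)\right)}{-967 + 9 \left(-665 + 88\right)}}{4861909 + 2688362} = \frac{\left(- \frac{1}{9}\right) 26244 + \frac{3 \left(-1619 + 18 \left(-577\right)\right)}{-967 + 9 \left(-577\right)}}{7550271} = \left(-2916 + \frac{3 \left(-1619 - 10386\right)}{-967 - 5193}\right) \frac{1}{7550271} = \left(-2916 + 3 \frac{1}{-6160} \left(-12005\right)\right) \frac{1}{7550271} = \left(-2916 + 3 \left(- \frac{1}{6160}\right) \left(-12005\right)\right) \frac{1}{7550271} = \left(-2916 + \frac{1029}{176}\right) \frac{1}{7550271} = \left(- \frac{512187}{176}\right) \frac{1}{7550271} = - \frac{170729}{442949232}$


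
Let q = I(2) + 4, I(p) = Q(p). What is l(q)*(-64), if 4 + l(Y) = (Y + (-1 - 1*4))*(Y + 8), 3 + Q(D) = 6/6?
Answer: 2176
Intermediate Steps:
Q(D) = -2 (Q(D) = -3 + 6/6 = -3 + 6*(1/6) = -3 + 1 = -2)
I(p) = -2
q = 2 (q = -2 + 4 = 2)
l(Y) = -4 + (-5 + Y)*(8 + Y) (l(Y) = -4 + (Y + (-1 - 1*4))*(Y + 8) = -4 + (Y + (-1 - 4))*(8 + Y) = -4 + (Y - 5)*(8 + Y) = -4 + (-5 + Y)*(8 + Y))
l(q)*(-64) = (-44 + 2**2 + 3*2)*(-64) = (-44 + 4 + 6)*(-64) = -34*(-64) = 2176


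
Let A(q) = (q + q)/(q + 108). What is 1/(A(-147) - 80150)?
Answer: -13/1041852 ≈ -1.2478e-5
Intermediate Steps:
A(q) = 2*q/(108 + q) (A(q) = (2*q)/(108 + q) = 2*q/(108 + q))
1/(A(-147) - 80150) = 1/(2*(-147)/(108 - 147) - 80150) = 1/(2*(-147)/(-39) - 80150) = 1/(2*(-147)*(-1/39) - 80150) = 1/(98/13 - 80150) = 1/(-1041852/13) = -13/1041852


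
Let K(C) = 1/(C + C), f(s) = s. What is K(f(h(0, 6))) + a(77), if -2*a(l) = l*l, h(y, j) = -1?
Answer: -2965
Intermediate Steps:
K(C) = 1/(2*C)
a(l) = -l²/2 (a(l) = -l*l/2 = -l²/2)
K(f(h(0, 6))) + a(77) = (½)/(-1) - ½*77² = (½)*(-1) - ½*5929 = -½ - 5929/2 = -2965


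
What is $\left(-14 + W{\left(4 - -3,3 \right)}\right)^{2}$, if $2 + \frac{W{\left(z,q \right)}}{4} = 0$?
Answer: $484$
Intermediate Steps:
$W{\left(z,q \right)} = -8$ ($W{\left(z,q \right)} = -8 + 4 \cdot 0 = -8 + 0 = -8$)
$\left(-14 + W{\left(4 - -3,3 \right)}\right)^{2} = \left(-14 - 8\right)^{2} = \left(-22\right)^{2} = 484$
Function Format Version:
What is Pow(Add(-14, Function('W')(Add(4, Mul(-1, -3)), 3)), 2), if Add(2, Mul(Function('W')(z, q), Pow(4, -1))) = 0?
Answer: 484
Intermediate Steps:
Function('W')(z, q) = -8 (Function('W')(z, q) = Add(-8, Mul(4, 0)) = Add(-8, 0) = -8)
Pow(Add(-14, Function('W')(Add(4, Mul(-1, -3)), 3)), 2) = Pow(Add(-14, -8), 2) = Pow(-22, 2) = 484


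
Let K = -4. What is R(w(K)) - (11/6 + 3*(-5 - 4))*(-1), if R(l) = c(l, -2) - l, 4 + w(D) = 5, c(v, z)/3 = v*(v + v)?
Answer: -121/6 ≈ -20.167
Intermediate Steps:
c(v, z) = 6*v² (c(v, z) = 3*(v*(v + v)) = 3*(v*(2*v)) = 3*(2*v²) = 6*v²)
w(D) = 1 (w(D) = -4 + 5 = 1)
R(l) = -l + 6*l² (R(l) = 6*l² - l = -l + 6*l²)
R(w(K)) - (11/6 + 3*(-5 - 4))*(-1) = 1*(-1 + 6*1) - (11/6 + 3*(-5 - 4))*(-1) = 1*(-1 + 6) - (11*(⅙) + 3*(-9))*(-1) = 1*5 - (11/6 - 27)*(-1) = 5 - (-151)*(-1)/6 = 5 - 1*151/6 = 5 - 151/6 = -121/6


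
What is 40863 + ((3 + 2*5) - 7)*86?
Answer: 41379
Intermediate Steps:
40863 + ((3 + 2*5) - 7)*86 = 40863 + ((3 + 10) - 7)*86 = 40863 + (13 - 7)*86 = 40863 + 6*86 = 40863 + 516 = 41379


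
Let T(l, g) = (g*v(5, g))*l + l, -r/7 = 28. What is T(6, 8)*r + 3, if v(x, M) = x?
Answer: -48213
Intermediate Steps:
r = -196 (r = -7*28 = -196)
T(l, g) = l + 5*g*l (T(l, g) = (g*5)*l + l = (5*g)*l + l = 5*g*l + l = l + 5*g*l)
T(6, 8)*r + 3 = (6*(1 + 5*8))*(-196) + 3 = (6*(1 + 40))*(-196) + 3 = (6*41)*(-196) + 3 = 246*(-196) + 3 = -48216 + 3 = -48213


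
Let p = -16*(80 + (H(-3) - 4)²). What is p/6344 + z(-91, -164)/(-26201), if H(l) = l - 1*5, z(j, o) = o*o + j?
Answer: -32994413/20777393 ≈ -1.5880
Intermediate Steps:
z(j, o) = j + o² (z(j, o) = o² + j = j + o²)
H(l) = -5 + l (H(l) = l - 5 = -5 + l)
p = -3584 (p = -16*(80 + ((-5 - 3) - 4)²) = -16*(80 + (-8 - 4)²) = -16*(80 + (-12)²) = -16*(80 + 144) = -16*224 = -3584)
p/6344 + z(-91, -164)/(-26201) = -3584/6344 + (-91 + (-164)²)/(-26201) = -3584*1/6344 + (-91 + 26896)*(-1/26201) = -448/793 + 26805*(-1/26201) = -448/793 - 26805/26201 = -32994413/20777393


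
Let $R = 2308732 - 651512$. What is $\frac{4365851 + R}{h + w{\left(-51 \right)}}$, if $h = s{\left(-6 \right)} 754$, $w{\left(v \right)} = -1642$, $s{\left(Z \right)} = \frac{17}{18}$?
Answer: $- \frac{54207639}{8369} \approx -6477.2$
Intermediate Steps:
$s{\left(Z \right)} = \frac{17}{18}$ ($s{\left(Z \right)} = 17 \cdot \frac{1}{18} = \frac{17}{18}$)
$h = \frac{6409}{9}$ ($h = \frac{17}{18} \cdot 754 = \frac{6409}{9} \approx 712.11$)
$R = 1657220$ ($R = 2308732 - 651512 = 1657220$)
$\frac{4365851 + R}{h + w{\left(-51 \right)}} = \frac{4365851 + 1657220}{\frac{6409}{9} - 1642} = \frac{6023071}{- \frac{8369}{9}} = 6023071 \left(- \frac{9}{8369}\right) = - \frac{54207639}{8369}$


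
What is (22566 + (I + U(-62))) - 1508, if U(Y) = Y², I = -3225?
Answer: 21677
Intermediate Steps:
(22566 + (I + U(-62))) - 1508 = (22566 + (-3225 + (-62)²)) - 1508 = (22566 + (-3225 + 3844)) - 1508 = (22566 + 619) - 1508 = 23185 - 1508 = 21677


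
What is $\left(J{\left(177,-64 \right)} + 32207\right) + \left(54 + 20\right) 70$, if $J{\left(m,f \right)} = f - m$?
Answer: $37146$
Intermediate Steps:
$\left(J{\left(177,-64 \right)} + 32207\right) + \left(54 + 20\right) 70 = \left(\left(-64 - 177\right) + 32207\right) + \left(54 + 20\right) 70 = \left(\left(-64 - 177\right) + 32207\right) + 74 \cdot 70 = \left(-241 + 32207\right) + 5180 = 31966 + 5180 = 37146$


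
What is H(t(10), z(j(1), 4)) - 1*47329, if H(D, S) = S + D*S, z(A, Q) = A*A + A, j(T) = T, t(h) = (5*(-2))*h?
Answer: -47527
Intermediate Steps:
t(h) = -10*h
z(A, Q) = A + A² (z(A, Q) = A² + A = A + A²)
H(t(10), z(j(1), 4)) - 1*47329 = (1*(1 + 1))*(1 - 10*10) - 1*47329 = (1*2)*(1 - 100) - 47329 = 2*(-99) - 47329 = -198 - 47329 = -47527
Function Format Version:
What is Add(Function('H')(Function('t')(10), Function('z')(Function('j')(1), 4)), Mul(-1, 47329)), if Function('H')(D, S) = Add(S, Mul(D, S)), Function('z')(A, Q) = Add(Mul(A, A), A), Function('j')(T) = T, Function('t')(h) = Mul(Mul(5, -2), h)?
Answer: -47527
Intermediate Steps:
Function('t')(h) = Mul(-10, h)
Function('z')(A, Q) = Add(A, Pow(A, 2)) (Function('z')(A, Q) = Add(Pow(A, 2), A) = Add(A, Pow(A, 2)))
Add(Function('H')(Function('t')(10), Function('z')(Function('j')(1), 4)), Mul(-1, 47329)) = Add(Mul(Mul(1, Add(1, 1)), Add(1, Mul(-10, 10))), Mul(-1, 47329)) = Add(Mul(Mul(1, 2), Add(1, -100)), -47329) = Add(Mul(2, -99), -47329) = Add(-198, -47329) = -47527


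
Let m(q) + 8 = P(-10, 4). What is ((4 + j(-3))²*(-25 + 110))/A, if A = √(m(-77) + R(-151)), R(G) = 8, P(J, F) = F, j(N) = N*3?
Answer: 2125/2 ≈ 1062.5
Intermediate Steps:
j(N) = 3*N
m(q) = -4 (m(q) = -8 + 4 = -4)
A = 2 (A = √(-4 + 8) = √4 = 2)
((4 + j(-3))²*(-25 + 110))/A = ((4 + 3*(-3))²*(-25 + 110))/2 = ((4 - 9)²*85)*(½) = ((-5)²*85)*(½) = (25*85)*(½) = 2125*(½) = 2125/2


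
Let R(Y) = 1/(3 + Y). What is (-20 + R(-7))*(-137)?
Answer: 11097/4 ≈ 2774.3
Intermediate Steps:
(-20 + R(-7))*(-137) = (-20 + 1/(3 - 7))*(-137) = (-20 + 1/(-4))*(-137) = (-20 - ¼)*(-137) = -81/4*(-137) = 11097/4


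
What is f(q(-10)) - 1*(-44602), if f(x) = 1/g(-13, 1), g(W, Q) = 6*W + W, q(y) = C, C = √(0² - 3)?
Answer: 4058781/91 ≈ 44602.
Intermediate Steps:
C = I*√3 (C = √(0 - 3) = √(-3) = I*√3 ≈ 1.732*I)
q(y) = I*√3
g(W, Q) = 7*W
f(x) = -1/91 (f(x) = 1/(7*(-13)) = 1/(-91) = -1/91)
f(q(-10)) - 1*(-44602) = -1/91 - 1*(-44602) = -1/91 + 44602 = 4058781/91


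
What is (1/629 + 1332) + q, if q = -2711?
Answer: -867390/629 ≈ -1379.0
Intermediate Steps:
(1/629 + 1332) + q = (1/629 + 1332) - 2711 = 837829/629 - 2711 = -867390/629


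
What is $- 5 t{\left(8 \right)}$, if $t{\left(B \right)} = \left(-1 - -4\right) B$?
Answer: $-120$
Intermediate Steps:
$t{\left(B \right)} = 3 B$ ($t{\left(B \right)} = \left(-1 + 4\right) B = 3 B$)
$- 5 t{\left(8 \right)} = - 5 \cdot 3 \cdot 8 = \left(-5\right) 24 = -120$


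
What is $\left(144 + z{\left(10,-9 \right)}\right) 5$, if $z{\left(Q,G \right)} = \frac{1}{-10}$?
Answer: $\frac{1439}{2} \approx 719.5$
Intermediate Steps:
$z{\left(Q,G \right)} = - \frac{1}{10}$
$\left(144 + z{\left(10,-9 \right)}\right) 5 = \left(144 - \frac{1}{10}\right) 5 = \frac{1439}{10} \cdot 5 = \frac{1439}{2}$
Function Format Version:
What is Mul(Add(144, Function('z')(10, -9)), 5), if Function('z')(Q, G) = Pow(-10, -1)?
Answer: Rational(1439, 2) ≈ 719.50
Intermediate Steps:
Function('z')(Q, G) = Rational(-1, 10)
Mul(Add(144, Function('z')(10, -9)), 5) = Mul(Add(144, Rational(-1, 10)), 5) = Mul(Rational(1439, 10), 5) = Rational(1439, 2)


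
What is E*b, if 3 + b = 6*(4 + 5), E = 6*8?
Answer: 2448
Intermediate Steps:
E = 48
b = 51 (b = -3 + 6*(4 + 5) = -3 + 6*9 = -3 + 54 = 51)
E*b = 48*51 = 2448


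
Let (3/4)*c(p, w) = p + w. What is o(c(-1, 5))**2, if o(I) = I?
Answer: 256/9 ≈ 28.444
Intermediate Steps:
c(p, w) = 4*p/3 + 4*w/3 (c(p, w) = 4*(p + w)/3 = 4*p/3 + 4*w/3)
o(c(-1, 5))**2 = ((4/3)*(-1) + (4/3)*5)**2 = (-4/3 + 20/3)**2 = (16/3)**2 = 256/9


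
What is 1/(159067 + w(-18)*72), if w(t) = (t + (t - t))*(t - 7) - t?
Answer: 1/192763 ≈ 5.1877e-6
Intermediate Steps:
w(t) = -t + t*(-7 + t) (w(t) = (t + 0)*(-7 + t) - t = t*(-7 + t) - t = -t + t*(-7 + t))
1/(159067 + w(-18)*72) = 1/(159067 - 18*(-8 - 18)*72) = 1/(159067 - 18*(-26)*72) = 1/(159067 + 468*72) = 1/(159067 + 33696) = 1/192763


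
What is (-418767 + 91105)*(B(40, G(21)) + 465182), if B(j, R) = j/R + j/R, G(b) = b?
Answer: -3200897967124/21 ≈ -1.5242e+11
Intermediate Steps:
B(j, R) = 2*j/R
(-418767 + 91105)*(B(40, G(21)) + 465182) = (-418767 + 91105)*(2*40/21 + 465182) = -327662*(2*40*(1/21) + 465182) = -327662*(80/21 + 465182) = -327662*9768902/21 = -3200897967124/21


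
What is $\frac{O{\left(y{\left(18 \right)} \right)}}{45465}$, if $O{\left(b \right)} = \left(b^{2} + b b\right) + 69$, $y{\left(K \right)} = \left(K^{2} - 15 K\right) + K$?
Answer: $\frac{497}{2165} \approx 0.22956$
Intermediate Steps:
$y{\left(K \right)} = K^{2} - 14 K$
$O{\left(b \right)} = 69 + 2 b^{2}$ ($O{\left(b \right)} = \left(b^{2} + b^{2}\right) + 69 = 2 b^{2} + 69 = 69 + 2 b^{2}$)
$\frac{O{\left(y{\left(18 \right)} \right)}}{45465} = \frac{69 + 2 \left(18 \left(-14 + 18\right)\right)^{2}}{45465} = \left(69 + 2 \left(18 \cdot 4\right)^{2}\right) \frac{1}{45465} = \left(69 + 2 \cdot 72^{2}\right) \frac{1}{45465} = \left(69 + 2 \cdot 5184\right) \frac{1}{45465} = \left(69 + 10368\right) \frac{1}{45465} = 10437 \cdot \frac{1}{45465} = \frac{497}{2165}$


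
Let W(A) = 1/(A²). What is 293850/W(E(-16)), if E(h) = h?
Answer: 75225600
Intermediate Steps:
W(A) = A⁻²
293850/W(E(-16)) = 293850/((-16)⁻²) = 293850/(1/256) = 293850*256 = 75225600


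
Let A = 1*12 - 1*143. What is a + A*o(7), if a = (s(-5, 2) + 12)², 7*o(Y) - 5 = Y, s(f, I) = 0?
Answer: -564/7 ≈ -80.571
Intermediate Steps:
o(Y) = 5/7 + Y/7
A = -131 (A = 12 - 143 = -131)
a = 144 (a = (0 + 12)² = 12² = 144)
a + A*o(7) = 144 - 131*(5/7 + (⅐)*7) = 144 - 131*(5/7 + 1) = 144 - 131*12/7 = 144 - 1572/7 = -564/7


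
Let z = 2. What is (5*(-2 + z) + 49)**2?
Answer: 2401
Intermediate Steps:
(5*(-2 + z) + 49)**2 = (5*(-2 + 2) + 49)**2 = (5*0 + 49)**2 = (0 + 49)**2 = 49**2 = 2401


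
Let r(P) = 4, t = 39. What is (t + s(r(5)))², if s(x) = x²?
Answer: 3025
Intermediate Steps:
(t + s(r(5)))² = (39 + 4²)² = (39 + 16)² = 55² = 3025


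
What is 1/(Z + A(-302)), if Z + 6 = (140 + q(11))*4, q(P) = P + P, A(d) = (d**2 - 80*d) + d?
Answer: 1/115704 ≈ 8.6427e-6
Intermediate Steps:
A(d) = d**2 - 79*d
q(P) = 2*P
Z = 642 (Z = -6 + (140 + 2*11)*4 = -6 + (140 + 22)*4 = -6 + 162*4 = -6 + 648 = 642)
1/(Z + A(-302)) = 1/(642 - 302*(-79 - 302)) = 1/(642 - 302*(-381)) = 1/(642 + 115062) = 1/115704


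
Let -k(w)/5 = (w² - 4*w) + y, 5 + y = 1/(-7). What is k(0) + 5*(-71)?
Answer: -2305/7 ≈ -329.29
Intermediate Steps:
y = -36/7 (y = -5 + 1/(-7) = -5 - ⅐ = -36/7 ≈ -5.1429)
k(w) = 180/7 - 5*w² + 20*w (k(w) = -5*((w² - 4*w) - 36/7) = -5*(-36/7 + w² - 4*w) = 180/7 - 5*w² + 20*w)
k(0) + 5*(-71) = (180/7 - 5*0² + 20*0) + 5*(-71) = (180/7 - 5*0 + 0) - 355 = (180/7 + 0 + 0) - 355 = 180/7 - 355 = -2305/7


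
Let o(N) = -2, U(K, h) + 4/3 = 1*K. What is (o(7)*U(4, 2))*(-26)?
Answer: 416/3 ≈ 138.67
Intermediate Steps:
U(K, h) = -4/3 + K (U(K, h) = -4/3 + 1*K = -4/3 + K)
(o(7)*U(4, 2))*(-26) = -2*(-4/3 + 4)*(-26) = -2*8/3*(-26) = -16/3*(-26) = 416/3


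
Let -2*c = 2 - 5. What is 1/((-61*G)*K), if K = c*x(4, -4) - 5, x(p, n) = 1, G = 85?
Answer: 2/36295 ≈ 5.5104e-5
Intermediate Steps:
c = 3/2 (c = -(2 - 5)/2 = -½*(-3) = 3/2 ≈ 1.5000)
K = -7/2 (K = (3/2)*1 - 5 = 3/2 - 5 = -7/2 ≈ -3.5000)
1/((-61*G)*K) = 1/(-61*85*(-7/2)) = 1/(-5185*(-7/2)) = 1/(36295/2) = 2/36295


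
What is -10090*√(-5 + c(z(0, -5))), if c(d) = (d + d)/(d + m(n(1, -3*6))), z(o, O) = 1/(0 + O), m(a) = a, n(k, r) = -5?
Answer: -80720*I*√13/13 ≈ -22388.0*I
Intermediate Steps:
z(o, O) = 1/O
c(d) = 2*d/(-5 + d) (c(d) = (d + d)/(d - 5) = (2*d)/(-5 + d) = 2*d/(-5 + d))
-10090*√(-5 + c(z(0, -5))) = -10090*√(-5 + 2/(-5*(-5 + 1/(-5)))) = -10090*√(-5 + 2*(-⅕)/(-5 - ⅕)) = -10090*√(-5 + 2*(-⅕)/(-26/5)) = -10090*√(-5 + 2*(-⅕)*(-5/26)) = -10090*√(-5 + 1/13) = -80720*I*√13/13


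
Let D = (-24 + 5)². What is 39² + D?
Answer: 1882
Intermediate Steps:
D = 361 (D = (-19)² = 361)
39² + D = 39² + 361 = 1521 + 361 = 1882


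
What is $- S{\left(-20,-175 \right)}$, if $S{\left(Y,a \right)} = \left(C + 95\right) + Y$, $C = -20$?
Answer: $-55$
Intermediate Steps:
$S{\left(Y,a \right)} = 75 + Y$ ($S{\left(Y,a \right)} = \left(-20 + 95\right) + Y = 75 + Y$)
$- S{\left(-20,-175 \right)} = - (75 - 20) = \left(-1\right) 55 = -55$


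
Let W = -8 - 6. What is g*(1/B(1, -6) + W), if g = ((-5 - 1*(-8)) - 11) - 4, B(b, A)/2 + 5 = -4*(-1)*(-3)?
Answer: 2862/17 ≈ 168.35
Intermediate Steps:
B(b, A) = -34 (B(b, A) = -10 + 2*(-4*(-1)*(-3)) = -10 + 2*(4*(-3)) = -10 + 2*(-12) = -10 - 24 = -34)
g = -12 (g = ((-5 + 8) - 11) - 4 = (3 - 11) - 4 = -8 - 4 = -12)
W = -14
g*(1/B(1, -6) + W) = -12*(1/(-34) - 14) = -12*(-1/34 - 14) = -12*(-477/34) = 2862/17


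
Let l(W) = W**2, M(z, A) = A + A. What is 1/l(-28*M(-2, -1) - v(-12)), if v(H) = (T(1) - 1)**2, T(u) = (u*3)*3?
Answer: 1/64 ≈ 0.015625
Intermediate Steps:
T(u) = 9*u (T(u) = (3*u)*3 = 9*u)
M(z, A) = 2*A
v(H) = 64 (v(H) = (9*1 - 1)**2 = (9 - 1)**2 = 8**2 = 64)
1/l(-28*M(-2, -1) - v(-12)) = 1/((-56*(-1) - 1*64)**2) = 1/((-28*(-2) - 64)**2) = 1/((56 - 64)**2) = 1/((-8)**2) = 1/64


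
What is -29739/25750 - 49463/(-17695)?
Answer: 149488129/91129250 ≈ 1.6404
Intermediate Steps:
-29739/25750 - 49463/(-17695) = -29739*1/25750 - 49463*(-1/17695) = -29739/25750 + 49463/17695 = 149488129/91129250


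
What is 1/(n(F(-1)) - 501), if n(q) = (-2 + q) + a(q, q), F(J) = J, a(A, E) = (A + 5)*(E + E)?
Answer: -1/512 ≈ -0.0019531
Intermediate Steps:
a(A, E) = 2*E*(5 + A) (a(A, E) = (5 + A)*(2*E) = 2*E*(5 + A))
n(q) = -2 + q + 2*q*(5 + q) (n(q) = (-2 + q) + 2*q*(5 + q) = -2 + q + 2*q*(5 + q))
1/(n(F(-1)) - 501) = 1/((-2 - 1 + 2*(-1)*(5 - 1)) - 501) = 1/((-2 - 1 + 2*(-1)*4) - 501) = 1/((-2 - 1 - 8) - 501) = 1/(-11 - 501) = 1/(-512) = -1/512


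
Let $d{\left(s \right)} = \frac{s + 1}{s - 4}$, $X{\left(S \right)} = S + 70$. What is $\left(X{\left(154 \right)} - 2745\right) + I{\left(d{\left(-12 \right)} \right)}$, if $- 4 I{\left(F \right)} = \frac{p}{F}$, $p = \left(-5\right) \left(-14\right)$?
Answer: $- \frac{28011}{11} \approx -2546.5$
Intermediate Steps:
$X{\left(S \right)} = 70 + S$
$d{\left(s \right)} = \frac{1 + s}{-4 + s}$
$p = 70$
$I{\left(F \right)} = - \frac{35}{2 F}$ ($I{\left(F \right)} = - \frac{70 \frac{1}{F}}{4} = - \frac{35}{2 F}$)
$\left(X{\left(154 \right)} - 2745\right) + I{\left(d{\left(-12 \right)} \right)} = \left(\left(70 + 154\right) - 2745\right) - \frac{35}{2 \frac{1 - 12}{-4 - 12}} = \left(224 - 2745\right) - \frac{35}{2 \frac{1}{-16} \left(-11\right)} = -2521 - \frac{35}{2 \left(\left(- \frac{1}{16}\right) \left(-11\right)\right)} = -2521 - \frac{35}{2 \cdot \frac{11}{16}} = -2521 - \frac{280}{11} = - \frac{28011}{11}$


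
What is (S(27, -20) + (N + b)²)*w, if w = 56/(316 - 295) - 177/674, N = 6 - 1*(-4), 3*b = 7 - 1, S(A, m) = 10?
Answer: 374297/1011 ≈ 370.22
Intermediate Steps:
b = 2 (b = (7 - 1)/3 = (⅓)*6 = 2)
N = 10 (N = 6 + 4 = 10)
w = 4861/2022 (w = 56/21 - 177*1/674 = 56*(1/21) - 177/674 = 8/3 - 177/674 = 4861/2022 ≈ 2.4041)
(S(27, -20) + (N + b)²)*w = (10 + (10 + 2)²)*(4861/2022) = (10 + 12²)*(4861/2022) = (10 + 144)*(4861/2022) = 154*(4861/2022) = 374297/1011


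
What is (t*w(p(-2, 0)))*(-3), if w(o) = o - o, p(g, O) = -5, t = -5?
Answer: 0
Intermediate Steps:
w(o) = 0
(t*w(p(-2, 0)))*(-3) = -5*0*(-3) = 0*(-3) = 0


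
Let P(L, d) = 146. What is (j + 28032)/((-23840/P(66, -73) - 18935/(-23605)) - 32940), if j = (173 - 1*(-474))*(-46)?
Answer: 596215090/11408208889 ≈ 0.052262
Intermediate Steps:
j = -29762 (j = (173 + 474)*(-46) = 647*(-46) = -29762)
(j + 28032)/((-23840/P(66, -73) - 18935/(-23605)) - 32940) = (-29762 + 28032)/((-23840/146 - 18935/(-23605)) - 32940) = -1730/((-23840*1/146 - 18935*(-1/23605)) - 32940) = -1730/((-11920/73 + 3787/4721) - 32940) = -1730/(-55997869/344633 - 32940) = -1730/(-11408208889/344633) = -1730*(-344633/11408208889) = 596215090/11408208889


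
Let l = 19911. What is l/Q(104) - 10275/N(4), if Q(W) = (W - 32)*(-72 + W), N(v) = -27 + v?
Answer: 8043851/17664 ≈ 455.38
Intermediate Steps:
Q(W) = (-72 + W)*(-32 + W) (Q(W) = (-32 + W)*(-72 + W) = (-72 + W)*(-32 + W))
l/Q(104) - 10275/N(4) = 19911/(2304 + 104**2 - 104*104) - 10275/(-27 + 4) = 19911/(2304 + 10816 - 10816) - 10275/(-23) = 19911/2304 - 10275*(-1/23) = 19911*(1/2304) + 10275/23 = 6637/768 + 10275/23 = 8043851/17664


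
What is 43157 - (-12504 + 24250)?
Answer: 31411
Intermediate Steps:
43157 - (-12504 + 24250) = 43157 - 1*11746 = 43157 - 11746 = 31411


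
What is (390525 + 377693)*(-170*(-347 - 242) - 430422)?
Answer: -253736259656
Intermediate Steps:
(390525 + 377693)*(-170*(-347 - 242) - 430422) = 768218*(-170*(-589) - 430422) = 768218*(100130 - 430422) = 768218*(-330292) = -253736259656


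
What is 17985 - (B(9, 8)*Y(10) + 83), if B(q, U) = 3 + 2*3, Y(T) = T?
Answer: 17812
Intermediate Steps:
B(q, U) = 9 (B(q, U) = 3 + 6 = 9)
17985 - (B(9, 8)*Y(10) + 83) = 17985 - (9*10 + 83) = 17985 - (90 + 83) = 17985 - 1*173 = 17985 - 173 = 17812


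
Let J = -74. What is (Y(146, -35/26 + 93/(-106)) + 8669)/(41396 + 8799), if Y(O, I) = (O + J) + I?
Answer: 6021017/34584355 ≈ 0.17410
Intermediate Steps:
Y(O, I) = -74 + I + O (Y(O, I) = (O - 74) + I = (-74 + O) + I = -74 + I + O)
(Y(146, -35/26 + 93/(-106)) + 8669)/(41396 + 8799) = ((-74 + (-35/26 + 93/(-106)) + 146) + 8669)/(41396 + 8799) = ((-74 + (-35*1/26 + 93*(-1/106)) + 146) + 8669)/50195 = ((-74 + (-35/26 - 93/106) + 146) + 8669)*(1/50195) = ((-74 - 1532/689 + 146) + 8669)*(1/50195) = (48076/689 + 8669)*(1/50195) = (6021017/689)*(1/50195) = 6021017/34584355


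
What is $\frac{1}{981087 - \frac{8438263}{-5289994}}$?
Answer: $\frac{5289994}{5189952781741} \approx 1.0193 \cdot 10^{-6}$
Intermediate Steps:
$\frac{1}{981087 - \frac{8438263}{-5289994}} = \frac{1}{981087 - - \frac{8438263}{5289994}} = \frac{1}{981087 + \frac{8438263}{5289994}} = \frac{1}{\frac{5189952781741}{5289994}} = \frac{5289994}{5189952781741}$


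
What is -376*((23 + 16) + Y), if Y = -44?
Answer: 1880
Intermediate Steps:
-376*((23 + 16) + Y) = -376*((23 + 16) - 44) = -376*(39 - 44) = -376*(-5) = 1880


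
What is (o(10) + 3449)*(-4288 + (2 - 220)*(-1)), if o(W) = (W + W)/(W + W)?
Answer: -14041500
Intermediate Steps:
o(W) = 1 (o(W) = (2*W)/((2*W)) = (2*W)*(1/(2*W)) = 1)
(o(10) + 3449)*(-4288 + (2 - 220)*(-1)) = (1 + 3449)*(-4288 + (2 - 220)*(-1)) = 3450*(-4288 - 218*(-1)) = 3450*(-4288 + 218) = 3450*(-4070) = -14041500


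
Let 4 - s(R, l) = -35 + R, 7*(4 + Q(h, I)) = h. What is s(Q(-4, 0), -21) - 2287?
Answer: -15704/7 ≈ -2243.4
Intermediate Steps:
Q(h, I) = -4 + h/7
s(R, l) = 39 - R (s(R, l) = 4 - (-35 + R) = 4 + (35 - R) = 39 - R)
s(Q(-4, 0), -21) - 2287 = (39 - (-4 + (1/7)*(-4))) - 2287 = (39 - (-4 - 4/7)) - 2287 = (39 - 1*(-32/7)) - 2287 = (39 + 32/7) - 2287 = 305/7 - 2287 = -15704/7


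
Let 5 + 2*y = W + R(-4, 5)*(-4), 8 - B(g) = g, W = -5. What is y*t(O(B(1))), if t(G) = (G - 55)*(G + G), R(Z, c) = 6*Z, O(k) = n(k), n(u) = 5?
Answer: -21500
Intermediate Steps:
B(g) = 8 - g
O(k) = 5
t(G) = 2*G*(-55 + G) (t(G) = (-55 + G)*(2*G) = 2*G*(-55 + G))
y = 43 (y = -5/2 + (-5 + (6*(-4))*(-4))/2 = -5/2 + (-5 - 24*(-4))/2 = -5/2 + (-5 + 96)/2 = -5/2 + (1/2)*91 = -5/2 + 91/2 = 43)
y*t(O(B(1))) = 43*(2*5*(-55 + 5)) = 43*(2*5*(-50)) = 43*(-500) = -21500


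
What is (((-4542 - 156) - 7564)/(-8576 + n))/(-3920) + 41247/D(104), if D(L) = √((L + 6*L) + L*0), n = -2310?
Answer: -6131/21336560 + 41247*√182/364 ≈ 1528.7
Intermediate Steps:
D(L) = √7*√L (D(L) = √(7*L + 0) = √(7*L) = √7*√L)
(((-4542 - 156) - 7564)/(-8576 + n))/(-3920) + 41247/D(104) = (((-4542 - 156) - 7564)/(-8576 - 2310))/(-3920) + 41247/((√7*√104)) = ((-4698 - 7564)/(-10886))*(-1/3920) + 41247/((√7*(2*√26))) = -12262*(-1/10886)*(-1/3920) + 41247/((2*√182)) = (6131/5443)*(-1/3920) + 41247*(√182/364) = -6131/21336560 + 41247*√182/364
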